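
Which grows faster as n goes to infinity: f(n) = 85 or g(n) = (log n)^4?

g(n) = (log n)^4 grows faster: any unbounded function dominates a constant.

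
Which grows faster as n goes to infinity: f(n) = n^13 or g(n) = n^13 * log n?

g(n) = n^13 * log n grows faster: extra log n factor -> infinity.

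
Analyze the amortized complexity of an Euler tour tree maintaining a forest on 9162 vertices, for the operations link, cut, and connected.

An Euler tour tree stores each tree's Euler tour as a balanced BST keyed by tour position. On 9162 vertices: link concatenates two tours via O(1) splits/joins of size <= 2*9162 (O(log n)); cut splits the tour at the two occurrences of the edge (O(log n)); connected compares BST roots (O(log n) to find the root). All O(log n) amortized.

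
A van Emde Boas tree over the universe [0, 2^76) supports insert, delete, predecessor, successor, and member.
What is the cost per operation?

vEB recursively partitions [0, 75557863725914323419136) into sqrt(u) clusters of size sqrt(u). Each operation recurses into either one cluster or the summary, never both: T(u) = T(sqrt(u)) + O(1) => T(u) = O(log log u) = O(log 76). This is worst-case, not just amortized.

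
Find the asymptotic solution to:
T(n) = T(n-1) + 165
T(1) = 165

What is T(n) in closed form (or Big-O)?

Unrolling: T(n) = T(n-1) + 165 = T(n-2) + 2*165 = ... = T(1) + (n-1)*165 = 165 + (n-1)*165 = 165n.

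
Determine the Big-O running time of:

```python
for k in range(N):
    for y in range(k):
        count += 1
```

Time complexity: O(n^2).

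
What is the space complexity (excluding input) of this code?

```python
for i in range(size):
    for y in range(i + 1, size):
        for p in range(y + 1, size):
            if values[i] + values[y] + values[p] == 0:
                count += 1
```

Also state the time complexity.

Space complexity: O(1).
Only a constant amount of auxiliary storage is used; nothing grows with n.
Time complexity: O(n^3).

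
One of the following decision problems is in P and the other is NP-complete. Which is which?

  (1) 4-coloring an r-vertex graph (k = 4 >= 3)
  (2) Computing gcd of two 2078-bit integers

(1) is NP-complete: graph k-coloring for k>=3 is NP-complete by reduction from 3-SAT.
(2) is P: the Euclidean algorithm runs in polynomial time in the bit-length.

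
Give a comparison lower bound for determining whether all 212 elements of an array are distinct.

In the algebraic decision-tree model, the YES region for element distinctness on 212 elements has 212! connected components (one per ordering). Ben-Or's theorem then gives a lower bound of Omega(log(n!)) = Omega(n log n).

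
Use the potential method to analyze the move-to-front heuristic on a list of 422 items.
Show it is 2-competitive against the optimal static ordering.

Let Phi = number of inversions between the MTF list and the optimal static list (0 <= Phi <= C(422,2)). Accessing an element at MTF position k and optimal position j: the move-to-front destroys all k-1 inversions in front of it that are not in front in optimal (>= k-j of them) and creates at most j-1 new ones. Amortized cost <= k + (j-1) - (k-j) = 2j - 1 <= 2 * optimal cost.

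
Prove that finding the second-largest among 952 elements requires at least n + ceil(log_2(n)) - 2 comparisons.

Lower bound (adversary): identifying the maximum requires 952-1 comparisons (each eliminates one candidate). Assign weight 1 to each element; on each comparison the adversary lets the heavier side win and gives it the loser's weight. The max ends with weight 952, but each comparison it wins at most doubles its weight, so the max must win >= ceil(log_2(952)) = 10 comparisons. The second-largest is one of those 10 direct losers to the max, and identifying which one is largest needs >= 10-1 further comparisons. Total >= 952-1 + 10-1 = 960.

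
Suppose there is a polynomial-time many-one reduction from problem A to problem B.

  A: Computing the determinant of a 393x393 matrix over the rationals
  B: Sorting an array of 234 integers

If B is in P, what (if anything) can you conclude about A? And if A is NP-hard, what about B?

A poly-time reduction A <=_p B means any A-instance can be transformed to a B-instance in poly time.
If B is in P: compose the reduction with B's poly-time algorithm to solve A in poly time, so A is in P.
If A is NP-hard: every NP problem reduces to A, which reduces to B; composing reductions, every NP problem reduces to B, so B is NP-hard.
(Here in fact A is P and B is P.)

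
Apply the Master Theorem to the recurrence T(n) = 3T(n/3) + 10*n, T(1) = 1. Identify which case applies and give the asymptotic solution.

a=3, b=3, f(n)=10*n.
log_3(3) = 1, so n^(log_b(a)) = n.
f(n) = Theta(n), so Case 2 applies.
T(n) = Theta(n log n).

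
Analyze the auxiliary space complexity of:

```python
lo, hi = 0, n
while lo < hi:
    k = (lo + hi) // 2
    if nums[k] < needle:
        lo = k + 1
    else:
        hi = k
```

Space complexity: O(1).
Only a constant amount of auxiliary storage is used; nothing grows with n.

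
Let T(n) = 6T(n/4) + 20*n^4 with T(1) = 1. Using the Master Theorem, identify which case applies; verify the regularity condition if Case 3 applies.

a=6, b=4, f(n)=20*n^4.
log_4(6) = 1.292 < 4.
f(n) = Omega(n^(1.292+epsilon)) for some epsilon > 0, so Case 3 is the candidate.
Regularity: a*f(n/b) = 6*20*(n/4)^4 = (6/256)*20*n^4 <= c*f(n) with c = 6/256 < 1. Satisfied.
Case 3: T(n) = Theta(n^4).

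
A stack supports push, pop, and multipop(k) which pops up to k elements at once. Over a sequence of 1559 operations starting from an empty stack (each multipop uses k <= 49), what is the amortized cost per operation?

Each element is pushed exactly once and popped at most once (whether by pop or as part of a multipop). So the total number of individual pops over the whole sequence is at most the number of pushes, which is at most 1559. Total work <= 2 * 1559, hence O(1) amortized per operation.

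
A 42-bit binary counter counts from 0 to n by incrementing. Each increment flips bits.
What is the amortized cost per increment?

Bit i flips every 2^i increments. Total flips over n increments: sum_{i=0}^{42} n/2^i < 2n. Amortized cost: 2n/n = O(1).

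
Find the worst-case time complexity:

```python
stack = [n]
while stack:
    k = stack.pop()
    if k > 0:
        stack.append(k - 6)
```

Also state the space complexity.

Time complexity: O(n).
Space complexity: O(1).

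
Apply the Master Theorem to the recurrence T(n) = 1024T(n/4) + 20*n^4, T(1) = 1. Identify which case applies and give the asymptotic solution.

a=1024, b=4, f(n)=20*n^4.
log_4(1024) = 5 > 4.
Since f(n) = O(n^4) is polynomially smaller than n^5, Case 1 applies.
T(n) = Theta(n^5).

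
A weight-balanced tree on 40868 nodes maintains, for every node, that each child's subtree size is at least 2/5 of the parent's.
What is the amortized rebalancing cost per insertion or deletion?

With balance ratio 2/5, tree height is O(log_{5/2}(40868)) = O(log n). A rebalance at a node of size s costs O(s) but requires Omega(s) updates in that subtree to retrigger. Summed over the O(log n) ancestors of the touched leaf, amortized rebalancing is O(log n).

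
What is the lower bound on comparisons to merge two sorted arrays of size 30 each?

To merge two sorted arrays of size 30, we need at least 59 comparisons in the worst case. An adversary can force every element to be compared.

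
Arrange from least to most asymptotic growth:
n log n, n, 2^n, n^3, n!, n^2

Ordered by growth rate: n < n log n < n^2 < n^3 < 2^n < n!.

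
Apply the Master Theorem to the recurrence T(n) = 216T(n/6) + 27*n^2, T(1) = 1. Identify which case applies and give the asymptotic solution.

a=216, b=6, f(n)=27*n^2.
log_6(216) = 3 > 2.
Since f(n) = O(n^2) is polynomially smaller than n^3, Case 1 applies.
T(n) = Theta(n^3).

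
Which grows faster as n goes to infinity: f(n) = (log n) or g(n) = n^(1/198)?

g(n) = n^(1/198) grows faster: any positive power of n dominates any polylog.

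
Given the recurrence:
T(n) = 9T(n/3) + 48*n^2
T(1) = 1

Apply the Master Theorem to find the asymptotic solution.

a=9, b=3, f(n)=48*n^2. log_3(9) = 2. Case 2: T(n) = O(n^2 log n).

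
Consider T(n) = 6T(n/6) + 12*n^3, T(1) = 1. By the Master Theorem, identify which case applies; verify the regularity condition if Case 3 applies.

a=6, b=6, f(n)=12*n^3.
log_6(6) = 1 < 3.
f(n) = Omega(n^(1+epsilon)) for some epsilon > 0, so Case 3 is the candidate.
Regularity: a*f(n/b) = 6*12*(n/6)^3 = (6/216)*12*n^3 <= c*f(n) with c = 6/216 < 1. Satisfied.
Case 3: T(n) = Theta(n^3).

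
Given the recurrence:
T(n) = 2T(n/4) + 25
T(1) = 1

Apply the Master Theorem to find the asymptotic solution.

a=2, b=4, f(n)=25. log_4(2) = 0.5. Case 1 of Master Theorem: T(n) = O(n^0.5).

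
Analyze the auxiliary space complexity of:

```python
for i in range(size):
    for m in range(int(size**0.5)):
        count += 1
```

Space complexity: O(1).
Only a constant amount of auxiliary storage is used; nothing grows with n.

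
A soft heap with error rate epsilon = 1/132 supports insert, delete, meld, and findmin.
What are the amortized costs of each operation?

Soft heaps (Chazelle) allow up to an epsilon = 1/132 fraction of elements to have corrupted (raised) keys. Insert is O(log(1/epsilon)) = O(log 132) amortized -- the structure maintains heap-ordered binary trees of rank bounded by O(log(1/epsilon)). Meld concatenates root lists: O(1) amortized. Delete and findmin are O(1) amortized.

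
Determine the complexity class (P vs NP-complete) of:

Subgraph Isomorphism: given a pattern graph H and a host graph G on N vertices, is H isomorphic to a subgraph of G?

This problem is NP-complete: generalizes Clique and Hamiltonian Path (pattern size is part of the input).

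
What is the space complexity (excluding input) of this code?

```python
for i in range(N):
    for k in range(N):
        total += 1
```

Space complexity: O(1).
Only a constant amount of auxiliary storage is used; nothing grows with n.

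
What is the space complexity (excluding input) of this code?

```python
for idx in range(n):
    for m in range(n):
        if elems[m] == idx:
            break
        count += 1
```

Space complexity: O(1).
Only a constant amount of auxiliary storage is used; nothing grows with n.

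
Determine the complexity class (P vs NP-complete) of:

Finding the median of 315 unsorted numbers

This problem is in P: linear-time selection (median-of-medians) runs in O(n).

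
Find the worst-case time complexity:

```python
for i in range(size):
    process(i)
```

Time complexity: O(n).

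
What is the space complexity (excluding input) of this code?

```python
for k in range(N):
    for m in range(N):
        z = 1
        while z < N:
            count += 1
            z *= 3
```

Space complexity: O(1).
Only a constant amount of auxiliary storage is used; nothing grows with n.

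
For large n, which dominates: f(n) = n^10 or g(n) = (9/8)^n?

g(n) = (9/8)^n grows faster: (9/8)^n is exponential with base 9/8 > 1, dominating every polynomial.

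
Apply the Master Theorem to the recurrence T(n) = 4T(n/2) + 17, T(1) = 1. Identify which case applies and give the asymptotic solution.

a=4, b=2, f(n)=17.
log_2(4) = 2 > 0.
Since f(n) = O(n^0) is polynomially smaller than n^2, Case 1 applies.
T(n) = Theta(n^2).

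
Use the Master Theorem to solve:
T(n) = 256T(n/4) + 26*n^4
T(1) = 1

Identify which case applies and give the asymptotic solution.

a=256, b=4, f(n)=26*n^4.
log_4(256) = 4, so n^(log_b(a)) = n^4.
f(n) = Theta(n^4), so Case 2 applies.
T(n) = Theta(n^4 log n).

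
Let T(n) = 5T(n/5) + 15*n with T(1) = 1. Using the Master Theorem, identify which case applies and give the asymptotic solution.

a=5, b=5, f(n)=15*n.
log_5(5) = 1, so n^(log_b(a)) = n.
f(n) = Theta(n), so Case 2 applies.
T(n) = Theta(n log n).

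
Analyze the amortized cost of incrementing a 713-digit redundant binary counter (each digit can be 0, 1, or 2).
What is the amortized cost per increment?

A redundant counter on 713 digits allows digit values 0, 1, 2. Increment adds 1 to the least significant digit and carries any 2 to a 0 plus +1 on the next digit. With potential Phi = (number of 2-digits), each increment does O(1) actual work plus a chain of carries, each of which decreases Phi by 1. Amortized O(1).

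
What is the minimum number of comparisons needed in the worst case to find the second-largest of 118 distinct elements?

Lower bound: finding the max needs 118-1 comparisons. By the adversary weight-doubling argument, the max must personally win >= ceil(log_2(118)) = 7 comparisons; the 2nd-largest is among those 7 losers, needing 7-1 more comparisons. Total >= 118-1 + 7-1 = 123. A balanced knockout tournament achieves this.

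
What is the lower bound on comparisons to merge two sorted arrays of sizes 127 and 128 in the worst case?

Adversary: with |127 - 128| <= 1 the inputs can be fully interleaved so that every adjacent pair in the merged output comes from different arrays. Then each of the 254 adjacent pairs must be directly compared, or the algorithm cannot determine their relative order. Standard merge meets this bound.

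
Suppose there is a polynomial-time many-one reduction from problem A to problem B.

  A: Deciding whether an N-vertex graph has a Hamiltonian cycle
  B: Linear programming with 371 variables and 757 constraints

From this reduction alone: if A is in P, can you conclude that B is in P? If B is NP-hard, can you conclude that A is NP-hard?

A poly-time reduction A <=_p B transfers tractability DOWN (B easy => A easy) and hardness UP (A hard => B hard), not the reverse.
From A in P, the reduction alone does NOT give B in P: any problem in P trivially reduces to SAT, yet SAT is not known to be in P.
From B NP-hard, the reduction alone does NOT give A NP-hard: again, easy problems reduce to hard ones.
(Here in fact A is NP-complete and B is in P, so no such reduction is known -- its existence would imply P = NP; the analysis concerns only what the assumed reduction would or would not let you conclude.)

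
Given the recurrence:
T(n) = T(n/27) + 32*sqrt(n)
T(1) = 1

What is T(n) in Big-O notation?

Each level contributes sqrt(n/27^k). Geometric series with ratio 1/sqrt(27) < 1 sums to O(sqrt(n)).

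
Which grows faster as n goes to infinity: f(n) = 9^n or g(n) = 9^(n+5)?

f(n) = 9^n and g(n) = 9^(n+5) are Theta of each other: 9^(n+5) = 9^5 * 9^n = Theta(9^n).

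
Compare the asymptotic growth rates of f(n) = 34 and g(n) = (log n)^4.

g(n) = (log n)^4 grows faster: any unbounded function dominates a constant.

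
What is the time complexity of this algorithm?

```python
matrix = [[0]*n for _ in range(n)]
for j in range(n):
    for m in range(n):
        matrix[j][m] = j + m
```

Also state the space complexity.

Time complexity: O(n^2).
Space complexity: O(n^2).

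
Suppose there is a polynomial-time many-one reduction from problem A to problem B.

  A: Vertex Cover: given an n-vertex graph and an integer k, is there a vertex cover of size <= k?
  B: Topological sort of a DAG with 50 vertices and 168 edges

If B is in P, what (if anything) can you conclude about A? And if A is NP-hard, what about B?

A poly-time reduction A <=_p B means any A-instance can be transformed to a B-instance in poly time.
If B is in P: compose the reduction with B's poly-time algorithm to solve A in poly time, so A is in P.
If A is NP-hard: every NP problem reduces to A, which reduces to B; composing reductions, every NP problem reduces to B, so B is NP-hard.
(Here in fact A is NP-complete and B is in P, so no such reduction is known -- its existence would imply P = NP; the analysis concerns only what the assumed reduction would or would not let you conclude.)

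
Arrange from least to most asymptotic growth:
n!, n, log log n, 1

Ordered by growth rate: 1 < log log n < n < n!.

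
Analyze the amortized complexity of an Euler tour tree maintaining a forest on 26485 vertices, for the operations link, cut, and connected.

An Euler tour tree stores each tree's Euler tour as a balanced BST keyed by tour position. On 26485 vertices: link concatenates two tours via O(1) splits/joins of size <= 2*26485 (O(log n)); cut splits the tour at the two occurrences of the edge (O(log n)); connected compares BST roots (O(log n) to find the root). All O(log n) amortized.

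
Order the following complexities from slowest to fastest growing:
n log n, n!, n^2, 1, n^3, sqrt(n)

Ordered by growth rate: 1 < sqrt(n) < n log n < n^2 < n^3 < n!.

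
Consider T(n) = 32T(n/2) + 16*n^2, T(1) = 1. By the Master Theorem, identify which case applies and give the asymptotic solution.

a=32, b=2, f(n)=16*n^2.
log_2(32) = 5 > 2.
Since f(n) = O(n^2) is polynomially smaller than n^5, Case 1 applies.
T(n) = Theta(n^5).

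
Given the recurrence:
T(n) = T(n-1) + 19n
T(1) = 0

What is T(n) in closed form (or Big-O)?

Unrolling: T(n) = 0 + 19*(2 + 3 + ... + n) = 0 + 19*(n(n+1)/2 - 1) = O(n^2).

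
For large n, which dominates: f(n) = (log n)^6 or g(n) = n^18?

g(n) = n^18 grows faster: any positive polynomial dominates any polylog.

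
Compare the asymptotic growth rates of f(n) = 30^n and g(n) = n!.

g(n) = n! grows faster: n!/30^n -> infinity by Stirling.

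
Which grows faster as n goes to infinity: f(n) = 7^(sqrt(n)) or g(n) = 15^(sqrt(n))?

g(n) = 15^(sqrt(n)) grows faster: ratio is (15/7)^(sqrt(n)) -> infinity since 15/7 > 1.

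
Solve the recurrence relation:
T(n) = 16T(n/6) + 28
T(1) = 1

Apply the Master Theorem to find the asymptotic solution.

a=16, b=6, f(n)=28. log_6(16) = 1.547. Case 1 of Master Theorem: T(n) = O(n^1.547).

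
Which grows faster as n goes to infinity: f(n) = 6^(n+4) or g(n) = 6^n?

f(n) = 6^(n+4) and g(n) = 6^n are Theta of each other: 6^(n+4) = 6^4 * 6^n = Theta(6^n).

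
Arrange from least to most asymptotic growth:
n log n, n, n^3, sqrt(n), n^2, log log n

Ordered by growth rate: log log n < sqrt(n) < n < n log n < n^2 < n^3.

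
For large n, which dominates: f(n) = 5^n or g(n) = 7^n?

g(n) = 7^n grows faster: (7/5)^n -> infinity since 7/5 > 1.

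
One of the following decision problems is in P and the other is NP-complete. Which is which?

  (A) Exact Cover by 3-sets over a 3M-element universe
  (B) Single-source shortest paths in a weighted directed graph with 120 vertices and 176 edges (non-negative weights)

(A) is NP-complete: one of Karp's 21 NP-complete problems.
(B) is P: Dijkstra's algorithm runs in O((V+E) log V).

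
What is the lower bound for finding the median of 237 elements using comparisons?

To find the median of 237 elements, every element must be compared at least once, so the lower bound is Omega(n). The BFPRT algorithm achieves O(n), making this tight.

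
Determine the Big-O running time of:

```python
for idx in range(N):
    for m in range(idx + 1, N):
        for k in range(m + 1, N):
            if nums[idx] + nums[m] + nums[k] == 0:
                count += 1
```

Time complexity: O(n^3).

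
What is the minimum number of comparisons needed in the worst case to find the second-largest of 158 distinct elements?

Lower bound: finding the max needs 158-1 comparisons. By the adversary weight-doubling argument, the max must personally win >= ceil(log_2(158)) = 8 comparisons; the 2nd-largest is among those 8 losers, needing 8-1 more comparisons. Total >= 158-1 + 8-1 = 164. A balanced knockout tournament achieves this.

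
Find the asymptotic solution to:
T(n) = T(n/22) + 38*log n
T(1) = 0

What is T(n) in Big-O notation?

Each of the log_22(n) levels adds O(log n). T(n) = O(log^2 n).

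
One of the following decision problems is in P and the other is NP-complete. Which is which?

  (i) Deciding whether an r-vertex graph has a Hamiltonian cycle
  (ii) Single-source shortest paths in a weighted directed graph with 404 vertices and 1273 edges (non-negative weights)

(i) is NP-complete: one of Karp's 21 NP-complete problems.
(ii) is P: Dijkstra's algorithm runs in O((V+E) log V).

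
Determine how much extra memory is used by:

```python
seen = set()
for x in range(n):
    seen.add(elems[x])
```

Space complexity: O(n).
Auxiliary storage grows linearly with the input size n in the worst case.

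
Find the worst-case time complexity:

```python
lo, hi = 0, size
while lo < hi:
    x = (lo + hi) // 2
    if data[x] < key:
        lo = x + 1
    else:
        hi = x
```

Time complexity: O(log n).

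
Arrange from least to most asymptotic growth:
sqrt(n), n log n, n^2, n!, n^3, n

Ordered by growth rate: sqrt(n) < n < n log n < n^2 < n^3 < n!.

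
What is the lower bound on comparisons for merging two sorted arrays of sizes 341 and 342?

Adversary argument: with sizes 341 and 342 (differing by at most 1), interleave the two arrays so that every consecutive pair in the output comes from different inputs. Then each of the 682 adjacent output pairs must be directly compared, or the algorithm cannot determine their relative order. So 682 comparisons are necessary; standard merge achieves this.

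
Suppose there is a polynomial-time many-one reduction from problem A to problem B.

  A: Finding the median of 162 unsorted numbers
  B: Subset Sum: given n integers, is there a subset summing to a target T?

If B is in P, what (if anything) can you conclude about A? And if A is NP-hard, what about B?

A poly-time reduction A <=_p B means any A-instance can be transformed to a B-instance in poly time.
If B is in P: compose the reduction with B's poly-time algorithm to solve A in poly time, so A is in P.
If A is NP-hard: every NP problem reduces to A, which reduces to B; composing reductions, every NP problem reduces to B, so B is NP-hard.
(Here in fact A is P and B is NP-complete.)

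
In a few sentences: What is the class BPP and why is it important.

BPP (Bounded-error Probabilistic Polynomial time) is the class of problems solvable by a randomized algorithm in polynomial time with error probability at most 1/3. BPP contains P and is contained in PSPACE. It is widely conjectured that P = BPP, meaning randomness does not help for decision problems.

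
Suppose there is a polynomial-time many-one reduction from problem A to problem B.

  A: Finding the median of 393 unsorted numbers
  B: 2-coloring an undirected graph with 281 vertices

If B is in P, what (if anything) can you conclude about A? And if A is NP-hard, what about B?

A poly-time reduction A <=_p B means any A-instance can be transformed to a B-instance in poly time.
If B is in P: compose the reduction with B's poly-time algorithm to solve A in poly time, so A is in P.
If A is NP-hard: every NP problem reduces to A, which reduces to B; composing reductions, every NP problem reduces to B, so B is NP-hard.
(Here in fact A is P and B is P.)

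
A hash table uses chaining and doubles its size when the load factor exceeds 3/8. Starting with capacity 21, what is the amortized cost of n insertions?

Rehashing occurs when load exceeds 3/8. Total rehash cost is geometric series summing to O(n). Each insertion itself is O(1). Amortized: O(1).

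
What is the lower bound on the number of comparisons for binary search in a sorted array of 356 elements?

With 356 possible positions, we need at least ceil(log_2(356)) = 9 comparisons. Each comparison splits the remaining candidates by at most half.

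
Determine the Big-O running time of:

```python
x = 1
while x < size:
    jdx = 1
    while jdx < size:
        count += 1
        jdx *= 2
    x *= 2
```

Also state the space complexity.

Time complexity: O(log^2 n).
Space complexity: O(1).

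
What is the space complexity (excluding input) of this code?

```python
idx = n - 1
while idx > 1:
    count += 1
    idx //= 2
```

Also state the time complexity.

Space complexity: O(1).
Only a constant amount of auxiliary storage is used; nothing grows with n.
Time complexity: O(log n).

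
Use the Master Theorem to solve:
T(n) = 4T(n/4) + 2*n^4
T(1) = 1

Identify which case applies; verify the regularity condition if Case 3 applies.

a=4, b=4, f(n)=2*n^4.
log_4(4) = 1 < 4.
f(n) = Omega(n^(1+epsilon)) for some epsilon > 0, so Case 3 is the candidate.
Regularity: a*f(n/b) = 4*2*(n/4)^4 = (4/256)*2*n^4 <= c*f(n) with c = 4/256 < 1. Satisfied.
Case 3: T(n) = Theta(n^4).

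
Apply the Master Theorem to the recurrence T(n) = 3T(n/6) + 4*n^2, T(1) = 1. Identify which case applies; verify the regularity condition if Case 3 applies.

a=3, b=6, f(n)=4*n^2.
log_6(3) = 0.6131 < 2.
f(n) = Omega(n^(0.6131+epsilon)) for some epsilon > 0, so Case 3 is the candidate.
Regularity: a*f(n/b) = 3*4*(n/6)^2 = (3/36)*4*n^2 <= c*f(n) with c = 3/36 < 1. Satisfied.
Case 3: T(n) = Theta(n^2).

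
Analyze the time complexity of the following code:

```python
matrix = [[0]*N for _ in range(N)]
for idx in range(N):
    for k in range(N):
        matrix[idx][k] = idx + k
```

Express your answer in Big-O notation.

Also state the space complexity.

Time complexity: O(n^2).
Space complexity: O(n^2).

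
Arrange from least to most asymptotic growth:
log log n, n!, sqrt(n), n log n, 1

Ordered by growth rate: 1 < log log n < sqrt(n) < n log n < n!.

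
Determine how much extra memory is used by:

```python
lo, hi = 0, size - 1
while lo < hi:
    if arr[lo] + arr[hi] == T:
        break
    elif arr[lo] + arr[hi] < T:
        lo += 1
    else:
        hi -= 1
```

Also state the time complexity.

Space complexity: O(1).
Only a constant amount of auxiliary storage is used; nothing grows with n.
Time complexity: O(n).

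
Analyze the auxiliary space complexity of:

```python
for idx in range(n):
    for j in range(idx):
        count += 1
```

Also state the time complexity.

Space complexity: O(1).
Only a constant amount of auxiliary storage is used; nothing grows with n.
Time complexity: O(n^2).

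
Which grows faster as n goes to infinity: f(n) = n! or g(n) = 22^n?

f(n) = n! grows faster: n!/22^n -> infinity by Stirling.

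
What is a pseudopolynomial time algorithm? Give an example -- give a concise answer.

A pseudopolynomial algorithm runs in time polynomial in the numeric value of the input, but exponential in the input length. The dynamic programming solution for Subset Sum runs in O(n*W) where W is the target sum. This is pseudopolynomial because W can be exponential in the number of bits to represent it.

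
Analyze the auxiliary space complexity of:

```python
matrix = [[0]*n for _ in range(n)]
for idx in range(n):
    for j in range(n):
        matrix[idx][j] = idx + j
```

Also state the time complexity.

Space complexity: O(n^2).
A 2D structure of size n x n is allocated.
Time complexity: O(n^2).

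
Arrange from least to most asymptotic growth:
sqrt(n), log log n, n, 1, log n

Ordered by growth rate: 1 < log log n < log n < sqrt(n) < n.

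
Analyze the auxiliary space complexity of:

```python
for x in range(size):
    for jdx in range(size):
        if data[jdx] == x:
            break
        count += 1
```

Space complexity: O(1).
Only a constant amount of auxiliary storage is used; nothing grows with n.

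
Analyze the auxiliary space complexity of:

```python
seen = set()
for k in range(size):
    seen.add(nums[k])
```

Space complexity: O(n).
Auxiliary storage grows linearly with the input size n in the worst case.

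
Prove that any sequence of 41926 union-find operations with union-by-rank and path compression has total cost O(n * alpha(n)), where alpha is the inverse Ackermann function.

Using Tarjan's analysis with rank-based potential function. Union-by-rank keeps tree height O(log n). Path compression flattens paths during find. For n = 41926 operations, total cost is O(n * alpha(n)), effectively O(n) since alpha grows incredibly slowly.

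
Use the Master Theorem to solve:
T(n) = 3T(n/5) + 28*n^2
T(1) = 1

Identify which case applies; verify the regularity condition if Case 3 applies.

a=3, b=5, f(n)=28*n^2.
log_5(3) = 0.6826 < 2.
f(n) = Omega(n^(0.6826+epsilon)) for some epsilon > 0, so Case 3 is the candidate.
Regularity: a*f(n/b) = 3*28*(n/5)^2 = (3/25)*28*n^2 <= c*f(n) with c = 3/25 < 1. Satisfied.
Case 3: T(n) = Theta(n^2).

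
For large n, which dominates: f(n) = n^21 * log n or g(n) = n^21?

f(n) = n^21 * log n grows faster: extra log n factor -> infinity.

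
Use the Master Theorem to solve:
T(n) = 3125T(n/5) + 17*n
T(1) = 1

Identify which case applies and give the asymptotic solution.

a=3125, b=5, f(n)=17*n.
log_5(3125) = 5 > 1.
Since f(n) = O(n^1) is polynomially smaller than n^5, Case 1 applies.
T(n) = Theta(n^5).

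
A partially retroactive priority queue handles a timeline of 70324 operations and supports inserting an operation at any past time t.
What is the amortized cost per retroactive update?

Partially retroactive priority queues (Demaine-Iacono-Langerman) allow updates at past times with queries only at the present. With a balanced BST over the m = 70324 timeline events tracking bridges, each retroactive insert or delete is O(log m) amortized.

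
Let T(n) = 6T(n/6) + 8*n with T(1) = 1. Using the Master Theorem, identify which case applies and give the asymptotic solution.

a=6, b=6, f(n)=8*n.
log_6(6) = 1, so n^(log_b(a)) = n.
f(n) = Theta(n), so Case 2 applies.
T(n) = Theta(n log n).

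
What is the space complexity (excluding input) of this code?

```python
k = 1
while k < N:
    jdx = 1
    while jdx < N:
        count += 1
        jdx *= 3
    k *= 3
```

Space complexity: O(1).
Only a constant amount of auxiliary storage is used; nothing grows with n.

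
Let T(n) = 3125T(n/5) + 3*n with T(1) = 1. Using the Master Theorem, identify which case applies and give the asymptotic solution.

a=3125, b=5, f(n)=3*n.
log_5(3125) = 5 > 1.
Since f(n) = O(n^1) is polynomially smaller than n^5, Case 1 applies.
T(n) = Theta(n^5).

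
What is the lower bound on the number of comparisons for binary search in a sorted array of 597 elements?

With 597 possible positions, we need at least ceil(log_2(597)) = 10 comparisons. Each comparison splits the remaining candidates by at most half.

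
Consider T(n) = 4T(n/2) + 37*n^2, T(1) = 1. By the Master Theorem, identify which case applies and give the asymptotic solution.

a=4, b=2, f(n)=37*n^2.
log_2(4) = 2, so n^(log_b(a)) = n^2.
f(n) = Theta(n^2), so Case 2 applies.
T(n) = Theta(n^2 log n).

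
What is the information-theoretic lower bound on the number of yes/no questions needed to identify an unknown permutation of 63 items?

There are 63! = 1982608315404440064116146708361898137544773690227268628106279599612729753600000000000000 permutations. Each yes/no question gives at most 1 bit, so at least ceil(log_2(1982608315404440064116146708361898137544773690227268628106279599612729753600000000000000)) = 290 questions are needed.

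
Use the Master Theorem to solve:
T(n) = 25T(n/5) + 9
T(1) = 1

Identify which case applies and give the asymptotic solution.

a=25, b=5, f(n)=9.
log_5(25) = 2 > 0.
Since f(n) = O(n^0) is polynomially smaller than n^2, Case 1 applies.
T(n) = Theta(n^2).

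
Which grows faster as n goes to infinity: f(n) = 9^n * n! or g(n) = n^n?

f(n) = 9^n * n! grows faster: by Stirling n! ~ sqrt(2 pi n)(n/e)^n, so 9^n n! / n^n ~ (9/e)^n sqrt(2 pi n) -> infinity since 9/e > 1.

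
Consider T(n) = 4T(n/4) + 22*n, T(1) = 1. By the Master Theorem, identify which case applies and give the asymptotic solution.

a=4, b=4, f(n)=22*n.
log_4(4) = 1, so n^(log_b(a)) = n.
f(n) = Theta(n), so Case 2 applies.
T(n) = Theta(n log n).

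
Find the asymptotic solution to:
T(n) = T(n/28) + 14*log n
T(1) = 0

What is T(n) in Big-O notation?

Each of the log_28(n) levels adds O(log n). T(n) = O(log^2 n).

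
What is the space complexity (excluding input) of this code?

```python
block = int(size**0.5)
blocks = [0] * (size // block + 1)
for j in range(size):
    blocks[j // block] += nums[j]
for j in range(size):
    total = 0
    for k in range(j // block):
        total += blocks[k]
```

Space complexity: O(sqrt(n)).
Storage scales with sqrt(n).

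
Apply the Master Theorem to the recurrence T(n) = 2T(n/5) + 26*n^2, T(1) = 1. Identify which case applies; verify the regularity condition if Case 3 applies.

a=2, b=5, f(n)=26*n^2.
log_5(2) = 0.4307 < 2.
f(n) = Omega(n^(0.4307+epsilon)) for some epsilon > 0, so Case 3 is the candidate.
Regularity: a*f(n/b) = 2*26*(n/5)^2 = (2/25)*26*n^2 <= c*f(n) with c = 2/25 < 1. Satisfied.
Case 3: T(n) = Theta(n^2).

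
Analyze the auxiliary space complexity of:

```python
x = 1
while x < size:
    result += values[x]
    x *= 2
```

Space complexity: O(1).
Only a constant amount of auxiliary storage is used; nothing grows with n.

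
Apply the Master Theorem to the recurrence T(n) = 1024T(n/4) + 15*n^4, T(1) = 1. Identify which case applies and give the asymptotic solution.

a=1024, b=4, f(n)=15*n^4.
log_4(1024) = 5 > 4.
Since f(n) = O(n^4) is polynomially smaller than n^5, Case 1 applies.
T(n) = Theta(n^5).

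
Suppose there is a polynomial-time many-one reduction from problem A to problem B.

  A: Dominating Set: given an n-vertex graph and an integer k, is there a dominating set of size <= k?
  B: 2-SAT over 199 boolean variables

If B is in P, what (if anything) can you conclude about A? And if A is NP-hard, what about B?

A poly-time reduction A <=_p B means any A-instance can be transformed to a B-instance in poly time.
If B is in P: compose the reduction with B's poly-time algorithm to solve A in poly time, so A is in P.
If A is NP-hard: every NP problem reduces to A, which reduces to B; composing reductions, every NP problem reduces to B, so B is NP-hard.
(Here in fact A is NP-complete and B is in P, so no such reduction is known -- its existence would imply P = NP; the analysis concerns only what the assumed reduction would or would not let you conclude.)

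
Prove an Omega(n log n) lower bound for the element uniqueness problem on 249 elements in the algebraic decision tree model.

In the algebraic decision tree model, element uniqueness on 249 elements is equivalent to determining which cell of an arrangement of C(249,2) = 30876 hyperplanes x_i = x_j contains the input point. Ben-Or's theorem shows this requires Omega(n log n).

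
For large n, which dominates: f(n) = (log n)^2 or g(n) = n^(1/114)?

g(n) = n^(1/114) grows faster: any positive power of n dominates any polylog.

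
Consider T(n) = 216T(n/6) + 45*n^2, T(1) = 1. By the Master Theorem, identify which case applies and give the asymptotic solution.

a=216, b=6, f(n)=45*n^2.
log_6(216) = 3 > 2.
Since f(n) = O(n^2) is polynomially smaller than n^3, Case 1 applies.
T(n) = Theta(n^3).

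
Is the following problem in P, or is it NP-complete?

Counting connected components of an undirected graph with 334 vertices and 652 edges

This problem is in P: BFS/DFS visits each vertex and edge once: O(V+E).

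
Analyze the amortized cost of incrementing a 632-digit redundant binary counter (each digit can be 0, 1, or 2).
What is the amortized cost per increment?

A redundant counter on 632 digits allows digit values 0, 1, 2. Increment adds 1 to the least significant digit and carries any 2 to a 0 plus +1 on the next digit. With potential Phi = (number of 2-digits), each increment does O(1) actual work plus a chain of carries, each of which decreases Phi by 1. Amortized O(1).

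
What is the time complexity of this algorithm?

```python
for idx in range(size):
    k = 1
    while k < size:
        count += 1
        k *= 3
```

Time complexity: O(n log n).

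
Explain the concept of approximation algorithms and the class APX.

An approximation algorithm finds solutions within a guaranteed factor of optimal in polynomial time. APX is the class of optimization problems with constant-factor polynomial-time approximation algorithms. Vertex Cover is in APX (2-approximation). Unless P = NP, TSP has no constant-factor approximation, but Metric TSP has a 3/2-approximation.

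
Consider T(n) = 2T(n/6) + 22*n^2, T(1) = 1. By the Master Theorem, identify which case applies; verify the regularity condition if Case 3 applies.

a=2, b=6, f(n)=22*n^2.
log_6(2) = 0.3869 < 2.
f(n) = Omega(n^(0.3869+epsilon)) for some epsilon > 0, so Case 3 is the candidate.
Regularity: a*f(n/b) = 2*22*(n/6)^2 = (2/36)*22*n^2 <= c*f(n) with c = 2/36 < 1. Satisfied.
Case 3: T(n) = Theta(n^2).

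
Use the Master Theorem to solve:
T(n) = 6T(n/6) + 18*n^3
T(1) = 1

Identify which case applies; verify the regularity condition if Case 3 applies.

a=6, b=6, f(n)=18*n^3.
log_6(6) = 1 < 3.
f(n) = Omega(n^(1+epsilon)) for some epsilon > 0, so Case 3 is the candidate.
Regularity: a*f(n/b) = 6*18*(n/6)^3 = (6/216)*18*n^3 <= c*f(n) with c = 6/216 < 1. Satisfied.
Case 3: T(n) = Theta(n^3).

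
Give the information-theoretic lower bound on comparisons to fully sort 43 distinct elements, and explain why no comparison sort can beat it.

A comparison sort is a binary decision tree whose leaves are the 43! = 60415263063373835637355132068513997507264512000000000 possible output permutations. A binary tree with L leaves has height >= ceil(log_2(L)). So any comparison sort needs >= ceil(log_2(43!)) = 176 comparisons in the worst case.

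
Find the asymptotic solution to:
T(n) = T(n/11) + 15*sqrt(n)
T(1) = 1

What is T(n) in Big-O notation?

Each level contributes sqrt(n/11^k). Geometric series with ratio 1/sqrt(11) < 1 sums to O(sqrt(n)).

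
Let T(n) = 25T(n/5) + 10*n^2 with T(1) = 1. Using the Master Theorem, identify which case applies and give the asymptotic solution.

a=25, b=5, f(n)=10*n^2.
log_5(25) = 2, so n^(log_b(a)) = n^2.
f(n) = Theta(n^2), so Case 2 applies.
T(n) = Theta(n^2 log n).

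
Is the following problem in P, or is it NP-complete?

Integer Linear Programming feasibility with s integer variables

This problem is NP-complete: ILP feasibility is NP-complete (LP relaxation is in P).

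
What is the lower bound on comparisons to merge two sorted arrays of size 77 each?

To merge two sorted arrays of size 77, we need at least 153 comparisons in the worst case. An adversary can force every element to be compared.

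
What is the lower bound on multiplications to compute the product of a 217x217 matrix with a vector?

A 217x217 matrix-vector product has 217 inner products of length 217. Output depends on all 217^2 = 47089 matrix entries. At least 47089 multiplications needed.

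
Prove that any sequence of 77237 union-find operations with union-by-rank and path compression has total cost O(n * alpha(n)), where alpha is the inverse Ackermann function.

Using Tarjan's analysis with rank-based potential function. Union-by-rank keeps tree height O(log n). Path compression flattens paths during find. For n = 77237 operations, total cost is O(n * alpha(n)), effectively O(n) since alpha grows incredibly slowly.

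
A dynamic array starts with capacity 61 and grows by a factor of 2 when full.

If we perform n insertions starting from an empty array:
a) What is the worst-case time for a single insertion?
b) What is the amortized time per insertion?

(a) Worst-case single insertion: O(n) -- when the array is full at capacity c, the resize copies all c elements, and c can be Theta(n).
(b) Resizes happen at sizes 61, 122, 244, ... Total copy cost for n insertions: 61 + 122 + ... = O(n) (geometric series with ratio 1/2). Amortized cost per insertion: O(n)/n = O(1).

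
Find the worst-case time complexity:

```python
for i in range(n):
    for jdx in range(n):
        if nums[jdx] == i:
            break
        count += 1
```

Time complexity: O(n^2).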